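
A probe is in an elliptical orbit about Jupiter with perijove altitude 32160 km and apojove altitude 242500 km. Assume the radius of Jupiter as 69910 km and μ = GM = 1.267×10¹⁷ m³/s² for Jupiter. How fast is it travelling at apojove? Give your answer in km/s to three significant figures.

v ≈ 14.1 km/s

r_p = 69910 + 32160 = 102070 km = 1.0207×10⁸ m.
r_a = 69910 + 242500 = 312410 km = 3.1241×10⁸ m.
Semi-major axis a = (r_p + r_a)/2 = 2.0724×10⁵ km = 2.072×10⁸ m.
Vis-viva: v² = μ(2/r − 1/a) = 1.267×10¹⁷ × (6.402×10⁻⁹ − 4.825×10⁻⁹) = 1.997×10⁸ m²/s².
v = 14130 m/s = 14.13 km/s.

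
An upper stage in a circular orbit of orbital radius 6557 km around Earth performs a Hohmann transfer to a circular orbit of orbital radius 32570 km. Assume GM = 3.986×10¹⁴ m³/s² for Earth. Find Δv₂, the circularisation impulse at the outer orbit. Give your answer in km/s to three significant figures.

Δv ≈ 1.47 km/s

r₁ = 6557 km = 6.557×10⁶ m.
r₂ = 32570 km = 3.257×10⁷ m.
Transfer ellipse a_t = (r₁ + r₂)/2 = 1.956×10⁷ m.
At r₁: circular v_c1 = √(μ/r₁) = 7797 m/s; transfer-perigee v_p = √[μ(2/r₁ − 1/a_t)] = 10060 m/s.
At r₂: circular v_c2 = √(μ/r₂) = 3498 m/s; transfer-apogee v_a = √[μ(2/r₂ − 1/a_t)] = 2025 m/s.
Δv₂ = v_c2 − v_a = 1473 m/s.
= 1.473 km/s.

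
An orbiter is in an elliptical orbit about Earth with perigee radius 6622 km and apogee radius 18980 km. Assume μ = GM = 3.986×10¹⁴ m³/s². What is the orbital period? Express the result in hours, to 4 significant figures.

Semi-major axis a = (r_p + r_a)/2 = (6622.0 + 18980)/2 = 12801 km = 1.280×10⁷ m.
By Kepler's third law T = 2π√(a³/μ) = 2π × 2.294×10³ = 1.441×10⁴ s.
= 4.004 hours.

T ≈ 4.004 hours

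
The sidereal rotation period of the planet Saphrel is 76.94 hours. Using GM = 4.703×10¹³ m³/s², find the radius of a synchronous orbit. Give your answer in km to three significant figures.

r_sync ≈ 45000 km

T = 76.94 hours = 2.770×10⁵ s.
A synchronous orbit has period T, so by Kepler's third law a = (μT²/4π²)^(1/3).
μT²/4π² = 4.703×10¹³ × (2.770×10⁵)² / 39.48 = 9.140×10²² m³.
a = 4.504×10⁷ m = 45044 km.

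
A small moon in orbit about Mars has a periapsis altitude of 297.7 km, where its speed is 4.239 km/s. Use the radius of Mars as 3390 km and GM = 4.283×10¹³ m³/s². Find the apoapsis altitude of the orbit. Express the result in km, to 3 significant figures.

r_p = 3390 + 297.7 = 3687.7 km = 3.688×10⁶ m.
Specific energy ε = v²/2 − μ/r = -2.630×10⁶ J/kg, so a = −μ/(2ε) = 8.143×10⁶ m.
The apsides satisfy r_p + r_a = 2a, so the apoapsis radius is 2a − r_p = 1.260×10⁷ m = 12599 km.
Apoapsis altitude = 12599 − 3390 = 9209.2 km.

apoapsis altitude ≈ 9210 km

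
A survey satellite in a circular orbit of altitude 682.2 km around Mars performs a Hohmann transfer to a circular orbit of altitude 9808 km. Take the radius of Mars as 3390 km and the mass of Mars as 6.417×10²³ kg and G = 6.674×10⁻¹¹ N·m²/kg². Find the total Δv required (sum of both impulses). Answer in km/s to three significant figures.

μ = GM = 6.674×10⁻¹¹ × 6.417×10²³ = 4.283×10¹³ m³/s².
r₁ = 3390 + 682.2 = 4072.2 km = 4.0722×10⁶ m.
r₂ = 3390 + 9808 = 13198 km = 1.3198×10⁷ m.
Transfer ellipse a_t = (r₁ + r₂)/2 = 8.635×10⁶ m.
At r₁: circular v_c1 = √(μ/r₁) = 3243 m/s; transfer-periapsis v_p = √[μ(2/r₁ − 1/a_t)] = 4009 m/s.
Δv₁ = v_p − v_c1 = 766.3 m/s.
At r₂: circular v_c2 = √(μ/r₂) = 1801 m/s; transfer-apoapsis v_a = √[μ(2/r₂ − 1/a_t)] = 1237 m/s.
Δv₂ = v_c2 − v_a = 564.3 m/s.
Total Δv = Δv₁ + Δv₂ = 1331 m/s = 1.331 km/s.

Δv_total ≈ 1.33 km/s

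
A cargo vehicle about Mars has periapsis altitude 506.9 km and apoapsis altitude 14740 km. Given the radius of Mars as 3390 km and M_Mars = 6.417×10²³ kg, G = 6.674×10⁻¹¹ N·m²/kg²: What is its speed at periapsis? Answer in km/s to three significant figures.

v ≈ 4.25 km/s

μ = GM = 6.674×10⁻¹¹ × 6.417×10²³ = 4.283×10¹³ m³/s².
r_p = 3390 + 506.9 = 3896.9 km = 3.8969×10⁶ m.
r_a = 3390 + 14740 = 18130 km = 1.8130×10⁷ m.
Semi-major axis a = (r_p + r_a)/2 = 11013 km = 1.101×10⁷ m.
Vis-viva: v² = μ(2/r − 1/a) = 4.283×10¹³ × (5.132×10⁻⁷ − 9.080×10⁻⁸) = 1.809×10⁷ m²/s².
v = 4253 m/s = 4.253 km/s.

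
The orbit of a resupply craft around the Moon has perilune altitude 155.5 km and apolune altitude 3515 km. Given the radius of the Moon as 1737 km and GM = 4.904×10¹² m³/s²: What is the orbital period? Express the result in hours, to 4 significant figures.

T ≈ 5.321 hours

r_p = 1737 + 155.5 = 1892.5 km = 1.8925×10⁶ m.
r_a = 1737 + 3515 = 5252.0 km = 5.2520×10⁶ m.
Semi-major axis a = (r_p + r_a)/2 = (1892.5 + 5252.0)/2 = 3572.2 km = 3.572×10⁶ m.
By Kepler's third law T = 2π√(a³/μ) = 2π × 3.049×10³ = 1.916×10⁴ s.
= 5.321 hours.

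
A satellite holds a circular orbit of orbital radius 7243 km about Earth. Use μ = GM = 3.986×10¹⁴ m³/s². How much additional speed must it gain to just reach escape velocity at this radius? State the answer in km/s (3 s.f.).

Δv ≈ 3.07 km/s

r = 7243 km = 7.243×10⁶ m.
Circular speed v_c = √(μ/r) = 7418 m/s.
Escape speed v_esc = √(2μ/r) = √2 × v_c = 10490 m/s.
Δv = v_esc − v_c = 3073 m/s = 3.073 km/s.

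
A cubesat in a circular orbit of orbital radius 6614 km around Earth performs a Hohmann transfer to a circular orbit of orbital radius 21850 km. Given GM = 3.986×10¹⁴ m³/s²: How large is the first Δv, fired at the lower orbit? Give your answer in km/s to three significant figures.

Δv ≈ 1.86 km/s

r₁ = 6614 km = 6.614×10⁶ m.
r₂ = 21850 km = 2.185×10⁷ m.
Transfer ellipse a_t = (r₁ + r₂)/2 = 1.423×10⁷ m.
At r₁: circular v_c1 = √(μ/r₁) = 7763 m/s; transfer-perigee v_p = √[μ(2/r₁ − 1/a_t)] = 9619 m/s.
Δv₁ = v_p − v_c1 = 1856 m/s.
= 1.856 km/s.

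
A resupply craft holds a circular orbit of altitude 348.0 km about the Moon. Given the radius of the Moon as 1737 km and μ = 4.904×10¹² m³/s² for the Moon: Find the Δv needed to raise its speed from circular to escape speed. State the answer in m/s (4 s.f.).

Δv ≈ 635.3 m/s

r = 1737 + 348.0 = 2085.0 km = 2.0850×10⁶ m.
Circular speed v_c = √(μ/r) = 1534 m/s.
Escape speed v_esc = √(2μ/r) = √2 × v_c = 2169 m/s.
Δv = v_esc − v_c = 635.3 m/s.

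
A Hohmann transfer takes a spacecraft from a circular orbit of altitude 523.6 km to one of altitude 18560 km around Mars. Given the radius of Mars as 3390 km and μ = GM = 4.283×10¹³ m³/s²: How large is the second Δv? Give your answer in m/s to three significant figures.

Δv ≈ 628 m/s

r₁ = 3390 + 523.6 = 3913.6 km = 3.9136×10⁶ m.
r₂ = 3390 + 18560 = 21950 km = 2.1950×10⁷ m.
Transfer ellipse a_t = (r₁ + r₂)/2 = 1.293×10⁷ m.
At r₁: circular v_c1 = √(μ/r₁) = 3308 m/s; transfer-periapsis v_p = √[μ(2/r₁ − 1/a_t)] = 4310 m/s.
At r₂: circular v_c2 = √(μ/r₂) = 1397 m/s; transfer-apoapsis v_a = √[μ(2/r₂ − 1/a_t)] = 768.4 m/s.
Δv₂ = v_c2 − v_a = 628.4 m/s.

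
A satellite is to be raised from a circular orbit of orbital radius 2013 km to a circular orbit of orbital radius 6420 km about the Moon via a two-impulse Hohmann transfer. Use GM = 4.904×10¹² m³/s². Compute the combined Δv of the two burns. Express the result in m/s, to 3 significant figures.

Δv_total ≈ 635 m/s

r₁ = 2013 km = 2.013×10⁶ m.
r₂ = 6420 km = 6.420×10⁶ m.
Transfer ellipse a_t = (r₁ + r₂)/2 = 4.216×10⁶ m.
At r₁: circular v_c1 = √(μ/r₁) = 1561 m/s; transfer-perilune v_p = √[μ(2/r₁ − 1/a_t)] = 1926 m/s.
Δv₁ = v_p − v_c1 = 365.1 m/s.
At r₂: circular v_c2 = √(μ/r₂) = 874.0 m/s; transfer-apolune v_a = √[μ(2/r₂ − 1/a_t)] = 603.9 m/s.
Δv₂ = v_c2 − v_a = 270.1 m/s.
Total Δv = Δv₁ + Δv₂ = 635.2 m/s.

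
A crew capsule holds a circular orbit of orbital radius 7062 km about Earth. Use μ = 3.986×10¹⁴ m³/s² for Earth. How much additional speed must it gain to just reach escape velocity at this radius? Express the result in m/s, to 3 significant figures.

r = 7062 km = 7.062×10⁶ m.
Circular speed v_c = √(μ/r) = 7513 m/s.
Escape speed v_esc = √(2μ/r) = √2 × v_c = 10620 m/s.
Δv = v_esc − v_c = 3112 m/s.

Δv ≈ 3110 m/s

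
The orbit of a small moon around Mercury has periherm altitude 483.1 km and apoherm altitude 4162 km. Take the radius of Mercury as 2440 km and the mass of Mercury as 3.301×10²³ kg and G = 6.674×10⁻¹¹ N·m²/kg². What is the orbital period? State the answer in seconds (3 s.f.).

μ = GM = 6.674×10⁻¹¹ × 3.301×10²³ = 2.203×10¹³ m³/s².
r_p = 2440 + 483.1 = 2923.1 km = 2.9231×10⁶ m.
r_a = 2440 + 4162 = 6602.0 km = 6.6020×10⁶ m.
Semi-major axis a = (r_p + r_a)/2 = (2923.1 + 6602.0)/2 = 4762.6 km = 4.763×10⁶ m.
By Kepler's third law T = 2π√(a³/μ) = 2π × 2.214×10³ = 1.391×10⁴ s.

T ≈ 13900 seconds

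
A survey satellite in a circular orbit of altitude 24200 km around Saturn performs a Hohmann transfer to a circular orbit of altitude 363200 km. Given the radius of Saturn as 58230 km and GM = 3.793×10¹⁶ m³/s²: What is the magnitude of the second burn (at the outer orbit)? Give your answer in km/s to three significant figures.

Δv ≈ 4.06 km/s

r₁ = 58230 + 24200 = 82430 km = 8.2430×10⁷ m.
r₂ = 58230 + 363200 = 421430 km = 4.2143×10⁸ m.
Transfer ellipse a_t = (r₁ + r₂)/2 = 2.519×10⁸ m.
At r₁: circular v_c1 = √(μ/r₁) = 21450 m/s; transfer-perikrone v_p = √[μ(2/r₁ − 1/a_t)] = 27740 m/s.
At r₂: circular v_c2 = √(μ/r₂) = 9487 m/s; transfer-apokrone v_a = √[μ(2/r₂ − 1/a_t)] = 5427 m/s.
Δv₂ = v_c2 − v_a = 4060 m/s.
= 4.060 km/s.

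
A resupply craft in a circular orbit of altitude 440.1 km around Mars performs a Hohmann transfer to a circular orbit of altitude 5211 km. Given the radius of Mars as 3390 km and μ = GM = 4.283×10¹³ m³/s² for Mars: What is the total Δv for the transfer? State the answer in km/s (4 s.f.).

r₁ = 3390 + 440.1 = 3830.1 km = 3.8301×10⁶ m.
r₂ = 3390 + 5211 = 8601.0 km = 8.6010×10⁶ m.
Transfer ellipse a_t = (r₁ + r₂)/2 = 6.216×10⁶ m.
At r₁: circular v_c1 = √(μ/r₁) = 3344 m/s; transfer-periapsis v_p = √[μ(2/r₁ − 1/a_t)] = 3934 m/s.
Δv₁ = v_p − v_c1 = 589.7 m/s.
At r₂: circular v_c2 = √(μ/r₂) = 2232 m/s; transfer-apoapsis v_a = √[μ(2/r₂ − 1/a_t)] = 1752 m/s.
Δv₂ = v_c2 − v_a = 479.8 m/s.
Total Δv = Δv₁ + Δv₂ = 1069 m/s = 1.069 km/s.

Δv_total ≈ 1.069 km/s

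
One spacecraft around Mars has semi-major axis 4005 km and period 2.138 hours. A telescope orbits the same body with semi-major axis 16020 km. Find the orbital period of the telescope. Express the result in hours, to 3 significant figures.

Kepler's third law: T² ∝ a³, so T₂ = T₁ (a₂/a₁)^(3/2).
a₂/a₁ = 4.000, (a₂/a₁)^(3/2) = 8.000.
T₂ = 2.138 × 8.000 = 17.10 hours.

T₂ ≈ 17.1 hours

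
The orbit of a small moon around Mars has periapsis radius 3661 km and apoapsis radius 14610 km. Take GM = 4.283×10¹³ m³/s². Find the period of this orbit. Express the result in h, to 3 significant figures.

T ≈ 7.36 h

Semi-major axis a = (r_p + r_a)/2 = (3661.0 + 14610)/2 = 9135.5 km = 9.136×10⁶ m.
By Kepler's third law T = 2π√(a³/μ) = 2π × 4.219×10³ = 2.651×10⁴ s.
= 7.364 h.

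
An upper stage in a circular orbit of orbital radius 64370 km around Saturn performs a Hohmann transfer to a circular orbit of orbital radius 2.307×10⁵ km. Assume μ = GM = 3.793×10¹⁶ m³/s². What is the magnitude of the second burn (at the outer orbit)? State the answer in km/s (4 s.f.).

r₁ = 64370 km = 6.437×10⁷ m.
r₂ = 2.307×10⁵ km = 2.307×10⁸ m.
Transfer ellipse a_t = (r₁ + r₂)/2 = 1.475×10⁸ m.
At r₁: circular v_c1 = √(μ/r₁) = 24270 m/s; transfer-perikrone v_p = √[μ(2/r₁ − 1/a_t)] = 30350 m/s.
At r₂: circular v_c2 = √(μ/r₂) = 12820 m/s; transfer-apokrone v_a = √[μ(2/r₂ − 1/a_t)] = 8470 m/s.
Δv₂ = v_c2 − v_a = 4353 m/s.
= 4.353 km/s.

Δv ≈ 4.353 km/s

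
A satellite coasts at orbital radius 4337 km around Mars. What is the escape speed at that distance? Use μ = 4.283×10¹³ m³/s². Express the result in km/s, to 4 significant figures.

r = 4337 km = 4.337×10⁶ m.
Escape speed v_esc = √(2μ/r) = √(2 × 4.283×10¹³ / 4.337×10⁶) = √(1.975×10⁷) = 4444 m/s.
= 4.444 km/s.

v_esc ≈ 4.444 km/s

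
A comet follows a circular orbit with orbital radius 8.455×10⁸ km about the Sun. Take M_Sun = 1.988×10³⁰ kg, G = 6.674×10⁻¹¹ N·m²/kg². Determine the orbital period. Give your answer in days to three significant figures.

μ = GM = 6.674×10⁻¹¹ × 1.988×10³⁰ = 1.327×10²⁰ m³/s².
r = 8.455×10⁸ km = 8.455×10¹¹ m.
Kepler's third law: T = 2π√(r³/μ) = 2π√((8.455×10¹¹)³ / 1.327×10²⁰).
r³/μ = 4.556×10¹⁵ s², so T = 2π × 6.749×10⁷ = 4.241×10⁸ s.
Converting: 4.241×10⁸ s ÷ 86400 = 4908 days.

T ≈ 4910 days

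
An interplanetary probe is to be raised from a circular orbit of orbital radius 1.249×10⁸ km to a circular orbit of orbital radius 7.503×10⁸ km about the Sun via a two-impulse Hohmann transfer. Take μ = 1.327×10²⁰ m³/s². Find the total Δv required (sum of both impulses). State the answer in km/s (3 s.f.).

r₁ = 1.249×10⁸ km = 1.249×10¹¹ m.
r₂ = 7.503×10⁸ km = 7.503×10¹¹ m.
Transfer ellipse a_t = (r₁ + r₂)/2 = 4.376×10¹¹ m.
At r₁: circular v_c1 = √(μ/r₁) = 32600 m/s; transfer-perihelion v_p = √[μ(2/r₁ − 1/a_t)] = 42680 m/s.
Δv₁ = v_p − v_c1 = 10090 m/s.
At r₂: circular v_c2 = √(μ/r₂) = 13300 m/s; transfer-aphelion v_a = √[μ(2/r₂ − 1/a_t)] = 7105 m/s.
Δv₂ = v_c2 − v_a = 6194 m/s.
Total Δv = Δv₁ + Δv₂ = 16280 m/s = 16.28 km/s.

Δv_total ≈ 16.3 km/s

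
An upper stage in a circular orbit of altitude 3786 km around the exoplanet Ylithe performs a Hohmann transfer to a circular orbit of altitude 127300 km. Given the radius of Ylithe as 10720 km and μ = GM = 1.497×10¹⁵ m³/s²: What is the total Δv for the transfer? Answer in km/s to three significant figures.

r₁ = 10720 + 3786 = 14506 km = 1.4506×10⁷ m.
r₂ = 10720 + 127300 = 138020 km = 1.3802×10⁸ m.
Transfer ellipse a_t = (r₁ + r₂)/2 = 7.626×10⁷ m.
At r₁: circular v_c1 = √(μ/r₁) = 10160 m/s; transfer-periapsis v_p = √[μ(2/r₁ − 1/a_t)] = 13670 m/s.
Δv₁ = v_p − v_c1 = 3508 m/s.
At r₂: circular v_c2 = √(μ/r₂) = 3293 m/s; transfer-apoapsis v_a = √[μ(2/r₂ − 1/a_t)] = 1436 m/s.
Δv₂ = v_c2 − v_a = 1857 m/s.
Total Δv = Δv₁ + Δv₂ = 5365 m/s = 5.365 km/s.

Δv_total ≈ 5.36 km/s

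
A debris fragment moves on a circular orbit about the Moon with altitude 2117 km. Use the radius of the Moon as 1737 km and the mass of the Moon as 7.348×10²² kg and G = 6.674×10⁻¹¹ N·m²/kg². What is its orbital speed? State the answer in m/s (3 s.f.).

μ = GM = 6.674×10⁻¹¹ × 7.348×10²² = 4.904×10¹² m³/s².
r = 1737 + 2117 = 3854.0 km = 3.8540×10⁶ m.
For a circular orbit v = √(μ/r) = √(4.904×10¹² / 3.854×10⁶) = √(1.272×10⁶) = 1128 m/s.

v ≈ 1130 m/s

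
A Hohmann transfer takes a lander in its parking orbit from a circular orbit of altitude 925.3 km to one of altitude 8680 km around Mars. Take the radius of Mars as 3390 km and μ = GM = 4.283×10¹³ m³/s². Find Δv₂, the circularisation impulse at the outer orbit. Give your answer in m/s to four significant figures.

Δv ≈ 516.6 m/s

r₁ = 3390 + 925.3 = 4315.3 km = 4.3153×10⁶ m.
r₂ = 3390 + 8680 = 12070 km = 1.2070×10⁷ m.
Transfer ellipse a_t = (r₁ + r₂)/2 = 8.193×10⁶ m.
At r₁: circular v_c1 = √(μ/r₁) = 3150 m/s; transfer-periapsis v_p = √[μ(2/r₁ − 1/a_t)] = 3824 m/s.
At r₂: circular v_c2 = √(μ/r₂) = 1884 m/s; transfer-apoapsis v_a = √[μ(2/r₂ − 1/a_t)] = 1367 m/s.
Δv₂ = v_c2 − v_a = 516.6 m/s.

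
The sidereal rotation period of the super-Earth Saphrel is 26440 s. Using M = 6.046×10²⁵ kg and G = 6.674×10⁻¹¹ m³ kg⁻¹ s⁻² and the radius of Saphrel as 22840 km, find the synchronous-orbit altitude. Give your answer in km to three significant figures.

h_sync ≈ 18700 km

μ = GM = 6.674×10⁻¹¹ × 6.046×10²⁵ = 4.035×10¹⁵ m³/s².
A synchronous orbit has period T, so by Kepler's third law a = (μT²/4π²)^(1/3).
μT²/4π² = 4.035×10¹⁵ × (2.644×10⁴)² / 39.48 = 7.145×10²² m³.
a = 4.150×10⁷ m = 41496 km.
Altitude h = a − R = 41496 − 22840 = 18656 km.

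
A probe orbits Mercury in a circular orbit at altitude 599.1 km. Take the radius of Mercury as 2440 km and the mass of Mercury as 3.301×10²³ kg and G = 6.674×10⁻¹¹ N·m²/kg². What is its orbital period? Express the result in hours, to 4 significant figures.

T ≈ 1.970 hours

μ = GM = 6.674×10⁻¹¹ × 3.301×10²³ = 2.203×10¹³ m³/s².
r = 2440 + 599.1 = 3039.1 km = 3.0391×10⁶ m.
Kepler's third law: T = 2π√(r³/μ) = 2π√((3.039×10⁶)³ / 2.203×10¹³).
r³/μ = 1.274×10⁶ s², so T = 2π × 1.129×10³ = 7.092×10³ s.
Converting: 7.092×10³ s ÷ 3600 = 1.970 hours.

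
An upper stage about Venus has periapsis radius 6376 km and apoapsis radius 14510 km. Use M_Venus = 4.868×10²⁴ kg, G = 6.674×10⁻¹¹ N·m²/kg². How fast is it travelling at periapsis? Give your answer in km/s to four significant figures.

v ≈ 8.414 km/s

μ = GM = 6.674×10⁻¹¹ × 4.868×10²⁴ = 3.249×10¹⁴ m³/s².
Semi-major axis a = (r_p + r_a)/2 = 10443 km = 1.044×10⁷ m.
Vis-viva: v² = μ(2/r − 1/a) = 3.249×10¹⁴ × (3.137×10⁻⁷ − 9.576×10⁻⁸) = 7.080×10⁷ m²/s².
v = 8414 m/s = 8.414 km/s.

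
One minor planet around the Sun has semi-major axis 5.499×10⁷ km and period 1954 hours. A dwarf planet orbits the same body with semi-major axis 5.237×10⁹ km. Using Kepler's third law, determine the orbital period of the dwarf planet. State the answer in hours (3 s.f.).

T₂ ≈ 1.82×10⁶ hours

Kepler's third law: T² ∝ a³, so T₂ = T₁ (a₂/a₁)^(3/2).
a₂/a₁ = 95.24, (a₂/a₁)^(3/2) = 929.4.
T₂ = 1954 × 929.4 = 1.816×10⁶ hours.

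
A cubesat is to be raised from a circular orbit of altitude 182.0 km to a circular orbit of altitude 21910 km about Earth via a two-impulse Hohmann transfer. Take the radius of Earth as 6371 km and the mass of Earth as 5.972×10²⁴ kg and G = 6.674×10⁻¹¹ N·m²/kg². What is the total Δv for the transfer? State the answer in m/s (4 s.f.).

Δv_total ≈ 3590 m/s

μ = GM = 6.674×10⁻¹¹ × 5.972×10²⁴ = 3.986×10¹⁴ m³/s².
r₁ = 6371 + 182.0 = 6553.0 km = 6.5530×10⁶ m.
r₂ = 6371 + 21910 = 28281 km = 2.8281×10⁷ m.
Transfer ellipse a_t = (r₁ + r₂)/2 = 1.742×10⁷ m.
At r₁: circular v_c1 = √(μ/r₁) = 7799 m/s; transfer-perigee v_p = √[μ(2/r₁ − 1/a_t)] = 9938 m/s.
Δv₁ = v_p − v_c1 = 2139 m/s.
At r₂: circular v_c2 = √(μ/r₂) = 3754 m/s; transfer-apogee v_a = √[μ(2/r₂ − 1/a_t)] = 2303 m/s.
Δv₂ = v_c2 − v_a = 1451 m/s.
Total Δv = Δv₁ + Δv₂ = 3590 m/s.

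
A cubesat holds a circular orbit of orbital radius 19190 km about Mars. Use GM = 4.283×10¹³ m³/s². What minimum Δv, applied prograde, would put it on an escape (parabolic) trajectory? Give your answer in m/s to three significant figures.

Δv ≈ 619 m/s

r = 19190 km = 1.919×10⁷ m.
Circular speed v_c = √(μ/r) = 1494 m/s.
Escape speed v_esc = √(2μ/r) = √2 × v_c = 2113 m/s.
Δv = v_esc − v_c = 618.8 m/s.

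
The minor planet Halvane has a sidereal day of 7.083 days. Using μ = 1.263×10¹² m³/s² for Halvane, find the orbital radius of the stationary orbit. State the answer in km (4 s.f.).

T = 7.083 days = 6.120×10⁵ s.
A synchronous orbit has period T, so by Kepler's third law a = (μT²/4π²)^(1/3).
μT²/4π² = 1.263×10¹² × (6.120×10⁵)² / 39.48 = 1.198×10²² m³.
a = 2.288×10⁷ m = 22882 km.

r_sync ≈ 22880 km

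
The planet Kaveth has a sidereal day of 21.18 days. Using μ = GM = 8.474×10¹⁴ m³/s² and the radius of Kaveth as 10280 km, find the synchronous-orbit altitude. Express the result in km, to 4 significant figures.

T = 21.18 days = 1.830×10⁶ s.
A synchronous orbit has period T, so by Kepler's third law a = (μT²/4π²)^(1/3).
μT²/4π² = 8.474×10¹⁴ × (1.830×10⁶)² / 39.48 = 7.188×10²⁵ m³.
a = 4.158×10⁸ m = 4.1579×10⁵ km.
Altitude h = a − R = 4.1579×10⁵ − 10280 = 4.0551×10⁵ km.

h_sync ≈ 4.055×10⁵ km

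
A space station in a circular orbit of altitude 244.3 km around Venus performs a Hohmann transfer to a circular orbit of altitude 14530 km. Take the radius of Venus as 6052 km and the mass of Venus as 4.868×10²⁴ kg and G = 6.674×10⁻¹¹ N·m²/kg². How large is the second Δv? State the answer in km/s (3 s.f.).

Δv ≈ 1.25 km/s

μ = GM = 6.674×10⁻¹¹ × 4.868×10²⁴ = 3.249×10¹⁴ m³/s².
r₁ = 6052 + 244.3 = 6296.3 km = 6.2963×10⁶ m.
r₂ = 6052 + 14530 = 20582 km = 2.0582×10⁷ m.
Transfer ellipse a_t = (r₁ + r₂)/2 = 1.344×10⁷ m.
At r₁: circular v_c1 = √(μ/r₁) = 7183 m/s; transfer-periapsis v_p = √[μ(2/r₁ − 1/a_t)] = 8890 m/s.
At r₂: circular v_c2 = √(μ/r₂) = 3973 m/s; transfer-apoapsis v_a = √[μ(2/r₂ − 1/a_t)] = 2719 m/s.
Δv₂ = v_c2 − v_a = 1254 m/s.
= 1.254 km/s.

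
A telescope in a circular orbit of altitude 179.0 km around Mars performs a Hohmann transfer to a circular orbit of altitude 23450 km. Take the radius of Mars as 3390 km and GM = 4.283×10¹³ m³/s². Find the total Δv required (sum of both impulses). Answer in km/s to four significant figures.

Δv_total ≈ 1.790 km/s

r₁ = 3390 + 179.0 = 3569.0 km = 3.5690×10⁶ m.
r₂ = 3390 + 23450 = 26840 km = 2.6840×10⁷ m.
Transfer ellipse a_t = (r₁ + r₂)/2 = 1.520×10⁷ m.
At r₁: circular v_c1 = √(μ/r₁) = 3464 m/s; transfer-periapsis v_p = √[μ(2/r₁ − 1/a_t)] = 4603 m/s.
Δv₁ = v_p − v_c1 = 1138 m/s.
At r₂: circular v_c2 = √(μ/r₂) = 1263 m/s; transfer-apoapsis v_a = √[μ(2/r₂ − 1/a_t)] = 612.0 m/s.
Δv₂ = v_c2 − v_a = 651.2 m/s.
Total Δv = Δv₁ + Δv₂ = 1790 m/s = 1.790 km/s.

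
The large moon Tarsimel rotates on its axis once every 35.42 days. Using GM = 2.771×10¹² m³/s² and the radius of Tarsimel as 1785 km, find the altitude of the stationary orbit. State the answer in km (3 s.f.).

T = 35.42 days = 3.060×10⁶ s.
A synchronous orbit has period T, so by Kepler's third law a = (μT²/4π²)^(1/3).
μT²/4π² = 2.771×10¹² × (3.060×10⁶)² / 39.48 = 6.574×10²³ m³.
a = 8.695×10⁷ m = 86950 km.
Altitude h = a − R = 86950 − 1785 = 85165 km.

h_sync ≈ 85200 km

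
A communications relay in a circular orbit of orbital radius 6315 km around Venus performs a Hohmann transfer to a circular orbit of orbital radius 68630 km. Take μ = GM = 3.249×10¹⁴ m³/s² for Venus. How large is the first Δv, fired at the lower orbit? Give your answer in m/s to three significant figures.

Δv ≈ 2530 m/s

r₁ = 6315 km = 6.315×10⁶ m.
r₂ = 68630 km = 6.863×10⁷ m.
Transfer ellipse a_t = (r₁ + r₂)/2 = 3.747×10⁷ m.
At r₁: circular v_c1 = √(μ/r₁) = 7173 m/s; transfer-periapsis v_p = √[μ(2/r₁ − 1/a_t)] = 9707 m/s.
Δv₁ = v_p − v_c1 = 2534 m/s.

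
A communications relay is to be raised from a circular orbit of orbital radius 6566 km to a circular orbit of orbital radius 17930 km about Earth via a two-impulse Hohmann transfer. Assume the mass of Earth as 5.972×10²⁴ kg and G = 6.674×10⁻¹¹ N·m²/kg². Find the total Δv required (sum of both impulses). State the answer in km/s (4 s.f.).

Δv_total ≈ 2.898 km/s

μ = GM = 6.674×10⁻¹¹ × 5.972×10²⁴ = 3.986×10¹⁴ m³/s².
r₁ = 6566 km = 6.566×10⁶ m.
r₂ = 17930 km = 1.793×10⁷ m.
Transfer ellipse a_t = (r₁ + r₂)/2 = 1.225×10⁷ m.
At r₁: circular v_c1 = √(μ/r₁) = 7791 m/s; transfer-perigee v_p = √[μ(2/r₁ − 1/a_t)] = 9427 m/s.
Δv₁ = v_p − v_c1 = 1636 m/s.
At r₂: circular v_c2 = √(μ/r₂) = 4715 m/s; transfer-apogee v_a = √[μ(2/r₂ − 1/a_t)] = 3452 m/s.
Δv₂ = v_c2 − v_a = 1263 m/s.
Total Δv = Δv₁ + Δv₂ = 2898 m/s = 2.898 km/s.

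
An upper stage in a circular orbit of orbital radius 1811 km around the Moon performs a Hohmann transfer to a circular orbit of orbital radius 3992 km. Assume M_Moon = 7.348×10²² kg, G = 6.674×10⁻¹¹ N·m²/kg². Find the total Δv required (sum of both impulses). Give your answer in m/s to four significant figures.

μ = GM = 6.674×10⁻¹¹ × 7.348×10²² = 4.904×10¹² m³/s².
r₁ = 1811 km = 1.811×10⁶ m.
r₂ = 3992 km = 3.992×10⁶ m.
Transfer ellipse a_t = (r₁ + r₂)/2 = 2.902×10⁶ m.
At r₁: circular v_c1 = √(μ/r₁) = 1646 m/s; transfer-perilune v_p = √[μ(2/r₁ − 1/a_t)] = 1930 m/s.
Δv₁ = v_p − v_c1 = 284.6 m/s.
At r₂: circular v_c2 = √(μ/r₂) = 1108 m/s; transfer-apolune v_a = √[μ(2/r₂ − 1/a_t)] = 875.6 m/s.
Δv₂ = v_c2 − v_a = 232.7 m/s.
Total Δv = Δv₁ + Δv₂ = 517.3 m/s.

Δv_total ≈ 517.3 m/s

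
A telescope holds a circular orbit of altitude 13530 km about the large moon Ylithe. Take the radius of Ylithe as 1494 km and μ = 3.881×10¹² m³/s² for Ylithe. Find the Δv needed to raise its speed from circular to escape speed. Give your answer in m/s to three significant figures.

r = 1494 + 13530 = 15024 km = 1.5024×10⁷ m.
Circular speed v_c = √(μ/r) = 508.3 m/s.
Escape speed v_esc = √(2μ/r) = √2 × v_c = 718.8 m/s.
Δv = v_esc − v_c = 210.5 m/s.

Δv ≈ 211 m/s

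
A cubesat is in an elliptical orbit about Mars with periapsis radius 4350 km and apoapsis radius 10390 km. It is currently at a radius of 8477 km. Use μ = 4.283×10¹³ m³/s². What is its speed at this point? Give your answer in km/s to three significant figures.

Semi-major axis a = (r_p + r_a)/2 = 7370.0 km = 7.370×10⁶ m.
Vis-viva: v² = μ(2/r − 1/a) = 4.283×10¹³ × (2.359×10⁻⁷ − 1.357×10⁻⁷) = 4.294×10⁶ m²/s².
v = 2072 m/s = 2.072 km/s.

v ≈ 2.07 km/s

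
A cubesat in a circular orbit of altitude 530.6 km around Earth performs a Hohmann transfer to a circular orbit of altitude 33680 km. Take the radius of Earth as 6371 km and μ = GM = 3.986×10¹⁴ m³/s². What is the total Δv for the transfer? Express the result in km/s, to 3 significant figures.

r₁ = 6371 + 530.6 = 6901.6 km = 6.9016×10⁶ m.
r₂ = 6371 + 33680 = 40051 km = 4.0051×10⁷ m.
Transfer ellipse a_t = (r₁ + r₂)/2 = 2.348×10⁷ m.
At r₁: circular v_c1 = √(μ/r₁) = 7600 m/s; transfer-perigee v_p = √[μ(2/r₁ − 1/a_t)] = 9926 m/s.
Δv₁ = v_p − v_c1 = 2327 m/s.
At r₂: circular v_c2 = √(μ/r₂) = 3155 m/s; transfer-apogee v_a = √[μ(2/r₂ − 1/a_t)] = 1710 m/s.
Δv₂ = v_c2 − v_a = 1444 m/s.
Total Δv = Δv₁ + Δv₂ = 3771 m/s = 3.771 km/s.

Δv_total ≈ 3.77 km/s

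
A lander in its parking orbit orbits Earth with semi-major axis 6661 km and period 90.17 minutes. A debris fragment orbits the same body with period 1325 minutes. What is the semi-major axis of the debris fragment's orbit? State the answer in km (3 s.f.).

a₂ ≈ 40000 km

Kepler's third law: a³ ∝ T², so a₂ = a₁ (T₂/T₁)^(2/3).
T₂/T₁ = 14.69, (T₂/T₁)^(2/3) = 5.999.
a₂ = 6661 × 5.999 = 39960 km.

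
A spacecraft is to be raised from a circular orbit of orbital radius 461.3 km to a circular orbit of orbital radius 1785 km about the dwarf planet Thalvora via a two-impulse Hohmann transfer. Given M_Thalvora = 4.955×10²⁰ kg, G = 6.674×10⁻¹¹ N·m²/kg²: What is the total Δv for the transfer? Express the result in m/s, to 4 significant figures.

Δv_total ≈ 118.7 m/s

μ = GM = 6.674×10⁻¹¹ × 4.955×10²⁰ = 3.307×10¹⁰ m³/s².
r₁ = 461.3 km = 4.613×10⁵ m.
r₂ = 1785 km = 1.785×10⁶ m.
Transfer ellipse a_t = (r₁ + r₂)/2 = 1.123×10⁶ m.
At r₁: circular v_c1 = √(μ/r₁) = 267.7 m/s; transfer-periapsis v_p = √[μ(2/r₁ − 1/a_t)] = 337.5 m/s.
Δv₁ = v_p − v_c1 = 69.79 m/s.
At r₂: circular v_c2 = √(μ/r₂) = 136.1 m/s; transfer-apoapsis v_a = √[μ(2/r₂ − 1/a_t)] = 87.23 m/s.
Δv₂ = v_c2 − v_a = 48.88 m/s.
Total Δv = Δv₁ + Δv₂ = 118.7 m/s.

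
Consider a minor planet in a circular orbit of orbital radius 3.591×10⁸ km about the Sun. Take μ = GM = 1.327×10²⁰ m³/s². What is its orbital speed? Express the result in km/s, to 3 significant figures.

v ≈ 19.2 km/s

r = 3.591×10⁸ km = 3.591×10¹¹ m.
For a circular orbit v = √(μ/r) = √(1.327×10²⁰ / 3.591×10¹¹) = √(3.695×10⁸) = 19220 m/s.
That is 19.22 km/s.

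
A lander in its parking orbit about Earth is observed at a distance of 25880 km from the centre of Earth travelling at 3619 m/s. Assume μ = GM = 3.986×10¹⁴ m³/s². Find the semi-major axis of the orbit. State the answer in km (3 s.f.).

r = 2.588×10⁷ m.
Vis-viva rearranged: 1/a = 2/r − v²/μ = 7.728×10⁻⁸ − 3.286×10⁻⁸ = 4.442×10⁻⁸ m⁻¹.
a = 2.251×10⁷ m = 22511 km.

a ≈ 22500 km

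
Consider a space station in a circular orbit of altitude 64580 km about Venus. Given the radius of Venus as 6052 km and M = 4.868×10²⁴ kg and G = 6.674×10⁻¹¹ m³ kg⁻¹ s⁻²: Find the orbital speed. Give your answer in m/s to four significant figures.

v ≈ 2145 m/s

μ = GM = 6.674×10⁻¹¹ × 4.868×10²⁴ = 3.249×10¹⁴ m³/s².
r = 6052 + 64580 = 70632 km = 7.0632×10⁷ m.
For a circular orbit v = √(μ/r) = √(3.249×10¹⁴ / 7.063×10⁷) = √(4.600×10⁶) = 2145 m/s.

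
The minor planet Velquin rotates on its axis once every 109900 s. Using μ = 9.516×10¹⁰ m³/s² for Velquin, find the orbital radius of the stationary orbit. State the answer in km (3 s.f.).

A synchronous orbit has period T, so by Kepler's third law a = (μT²/4π²)^(1/3).
μT²/4π² = 9.516×10¹⁰ × (1.099×10⁵)² / 39.48 = 2.911×10¹⁹ m³.
a = 3.076×10⁶ m = 3076.3 km.

r_sync ≈ 3080 km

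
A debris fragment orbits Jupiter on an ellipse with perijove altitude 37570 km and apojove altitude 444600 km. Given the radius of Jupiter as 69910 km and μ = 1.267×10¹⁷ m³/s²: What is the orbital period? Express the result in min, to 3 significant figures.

T ≈ 1610 min

r_p = 69910 + 37570 = 107480 km = 1.0748×10⁸ m.
r_a = 69910 + 444600 = 514510 km = 5.1451×10⁸ m.
Semi-major axis a = (r_p + r_a)/2 = (1.0748×10⁵ + 5.1451×10⁵)/2 = 3.1100×10⁵ km = 3.110×10⁸ m.
By Kepler's third law T = 2π√(a³/μ) = 2π × 1.541×10⁴ = 9.681×10⁴ s.
= 1614 min.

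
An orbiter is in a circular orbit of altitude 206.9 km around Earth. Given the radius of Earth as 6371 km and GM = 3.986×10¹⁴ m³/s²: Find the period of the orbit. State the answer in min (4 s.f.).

r = 6371 + 206.9 = 6577.9 km = 6.5779×10⁶ m.
Kepler's third law: T = 2π√(r³/μ) = 2π√((6.578×10⁶)³ / 3.986×10¹⁴).
r³/μ = 7.140×10⁵ s², so T = 2π × 8.450×10² = 5.309×10³ s.
Converting: 5.309×10³ s ÷ 60.00 = 88.49 min.

T ≈ 88.49 min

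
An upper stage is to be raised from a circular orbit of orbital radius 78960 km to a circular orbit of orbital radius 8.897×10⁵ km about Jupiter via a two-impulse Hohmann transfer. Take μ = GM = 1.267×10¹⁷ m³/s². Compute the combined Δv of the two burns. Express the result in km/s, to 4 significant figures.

r₁ = 78960 km = 7.896×10⁷ m.
r₂ = 8.897×10⁵ km = 8.897×10⁸ m.
Transfer ellipse a_t = (r₁ + r₂)/2 = 4.843×10⁸ m.
At r₁: circular v_c1 = √(μ/r₁) = 40060 m/s; transfer-perijove v_p = √[μ(2/r₁ − 1/a_t)] = 54290 m/s.
Δv₁ = v_p − v_c1 = 14230 m/s.
At r₂: circular v_c2 = √(μ/r₂) = 11930 m/s; transfer-apojove v_a = √[μ(2/r₂ − 1/a_t)] = 4818 m/s.
Δv₂ = v_c2 − v_a = 7115 m/s.
Total Δv = Δv₁ + Δv₂ = 21350 m/s = 21.35 km/s.

Δv_total ≈ 21.35 km/s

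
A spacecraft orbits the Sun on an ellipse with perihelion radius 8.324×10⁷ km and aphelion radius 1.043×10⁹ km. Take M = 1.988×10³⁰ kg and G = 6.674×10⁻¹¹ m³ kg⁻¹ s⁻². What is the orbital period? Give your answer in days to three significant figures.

T ≈ 2670 days

μ = GM = 6.674×10⁻¹¹ × 1.988×10³⁰ = 1.327×10²⁰ m³/s².
Semi-major axis a = (r_p + r_a)/2 = (8.3240×10⁷ + 1.0430×10⁹)/2 = 5.6312×10⁸ km = 5.631×10¹¹ m.
By Kepler's third law T = 2π√(a³/μ) = 2π × 3.669×10⁷ = 2.305×10⁸ s.
= 2668 days.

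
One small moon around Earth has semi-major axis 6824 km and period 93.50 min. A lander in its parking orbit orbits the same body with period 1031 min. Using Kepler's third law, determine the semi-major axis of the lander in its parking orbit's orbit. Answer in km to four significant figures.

Kepler's third law: a³ ∝ T², so a₂ = a₁ (T₂/T₁)^(2/3).
T₂/T₁ = 11.03, (T₂/T₁)^(2/3) = 4.954.
a₂ = 6824 × 4.954 = 33810 km.

a₂ ≈ 33810 km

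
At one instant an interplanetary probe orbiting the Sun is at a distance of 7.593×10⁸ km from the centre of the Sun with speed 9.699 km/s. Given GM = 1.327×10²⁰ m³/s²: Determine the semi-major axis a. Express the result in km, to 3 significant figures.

r = 7.593×10¹¹ m.
Vis-viva rearranged: 1/a = 2/r − v²/μ = 2.634×10⁻¹² − 7.089×10⁻¹³ = 1.925×10⁻¹² m⁻¹.
a = 5.195×10¹¹ m = 5.1945×10⁸ km.

a ≈ 5.19×10⁸ km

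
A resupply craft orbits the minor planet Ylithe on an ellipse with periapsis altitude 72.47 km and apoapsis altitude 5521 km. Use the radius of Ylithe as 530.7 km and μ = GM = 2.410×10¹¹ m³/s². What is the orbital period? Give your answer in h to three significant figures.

r_p = 530.7 + 72.47 = 603.17 km = 6.0317×10⁵ m.
r_a = 530.7 + 5521 = 6051.7 km = 6.0517×10⁶ m.
Semi-major axis a = (r_p + r_a)/2 = (603.17 + 6051.7)/2 = 3327.4 km = 3.327×10⁶ m.
By Kepler's third law T = 2π√(a³/μ) = 2π × 1.236×10⁴ = 7.768×10⁴ s.
= 21.58 h.

T ≈ 21.6 h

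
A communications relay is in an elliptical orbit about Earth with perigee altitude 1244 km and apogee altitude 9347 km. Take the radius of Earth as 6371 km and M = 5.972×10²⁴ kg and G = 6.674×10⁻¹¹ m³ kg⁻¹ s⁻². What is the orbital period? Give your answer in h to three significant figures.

μ = GM = 6.674×10⁻¹¹ × 5.972×10²⁴ = 3.986×10¹⁴ m³/s².
r_p = 6371 + 1244 = 7615.0 km = 7.6150×10⁶ m.
r_a = 6371 + 9347 = 15718 km = 1.5718×10⁷ m.
Semi-major axis a = (r_p + r_a)/2 = (7615.0 + 15718)/2 = 11666 km = 1.167×10⁷ m.
By Kepler's third law T = 2π√(a³/μ) = 2π × 1.996×10³ = 1.254×10⁴ s.
= 3.484 h.

T ≈ 3.48 h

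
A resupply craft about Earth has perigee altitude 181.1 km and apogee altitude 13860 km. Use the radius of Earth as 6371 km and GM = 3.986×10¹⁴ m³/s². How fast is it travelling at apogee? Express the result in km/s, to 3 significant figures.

r_p = 6371 + 181.1 = 6552.1 km = 6.5521×10⁶ m.
r_a = 6371 + 13860 = 20231 km = 2.0231×10⁷ m.
Semi-major axis a = (r_p + r_a)/2 = 13392 km = 1.339×10⁷ m.
Vis-viva: v² = μ(2/r − 1/a) = 3.986×10¹⁴ × (9.886×10⁻⁸ − 7.467×10⁻⁸) = 9.640×10⁶ m²/s².
v = 3105 m/s = 3.105 km/s.

v ≈ 3.10 km/s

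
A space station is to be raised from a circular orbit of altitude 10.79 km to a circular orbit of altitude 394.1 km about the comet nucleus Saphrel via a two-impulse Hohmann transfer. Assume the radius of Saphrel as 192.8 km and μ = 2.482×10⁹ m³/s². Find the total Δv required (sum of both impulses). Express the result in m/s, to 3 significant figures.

Δv_total ≈ 42.5 m/s

r₁ = 192.8 + 10.79 = 203.59 km = 2.0359×10⁵ m.
r₂ = 192.8 + 394.1 = 586.90 km = 5.8690×10⁵ m.
Transfer ellipse a_t = (r₁ + r₂)/2 = 3.952×10⁵ m.
At r₁: circular v_c1 = √(μ/r₁) = 110.4 m/s; transfer-periapsis v_p = √[μ(2/r₁ − 1/a_t)] = 134.5 m/s.
Δv₁ = v_p − v_c1 = 24.13 m/s.
At r₂: circular v_c2 = √(μ/r₂) = 65.03 m/s; transfer-apoapsis v_a = √[μ(2/r₂ − 1/a_t)] = 46.67 m/s.
Δv₂ = v_c2 − v_a = 18.36 m/s.
Total Δv = Δv₁ + Δv₂ = 42.49 m/s.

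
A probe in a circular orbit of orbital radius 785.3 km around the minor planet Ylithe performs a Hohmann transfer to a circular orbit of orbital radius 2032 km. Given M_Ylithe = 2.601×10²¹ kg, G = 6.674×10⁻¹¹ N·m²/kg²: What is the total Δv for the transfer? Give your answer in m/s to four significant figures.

μ = GM = 6.674×10⁻¹¹ × 2.601×10²¹ = 1.736×10¹¹ m³/s².
r₁ = 785.3 km = 7.853×10⁵ m.
r₂ = 2032 km = 2.032×10⁶ m.
Transfer ellipse a_t = (r₁ + r₂)/2 = 1.409×10⁶ m.
At r₁: circular v_c1 = √(μ/r₁) = 470.2 m/s; transfer-periapsis v_p = √[μ(2/r₁ − 1/a_t)] = 564.7 m/s.
Δv₁ = v_p − v_c1 = 94.52 m/s.
At r₂: circular v_c2 = √(μ/r₂) = 292.3 m/s; transfer-apoapsis v_a = √[μ(2/r₂ − 1/a_t)] = 218.2 m/s.
Δv₂ = v_c2 − v_a = 74.05 m/s.
Total Δv = Δv₁ + Δv₂ = 168.6 m/s.

Δv_total ≈ 168.6 m/s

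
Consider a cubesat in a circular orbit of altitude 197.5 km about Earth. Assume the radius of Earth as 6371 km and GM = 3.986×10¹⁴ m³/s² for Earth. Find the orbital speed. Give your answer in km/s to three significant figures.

v ≈ 7.79 km/s

r = 6371 + 197.5 = 6568.5 km = 6.5685×10⁶ m.
For a circular orbit v = √(μ/r) = √(3.986×10¹⁴ / 6.568×10⁶) = √(6.068×10⁷) = 7790 m/s.
That is 7.790 km/s.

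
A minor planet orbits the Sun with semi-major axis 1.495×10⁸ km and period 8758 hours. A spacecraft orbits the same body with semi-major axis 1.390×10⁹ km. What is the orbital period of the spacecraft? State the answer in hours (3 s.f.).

Kepler's third law: T² ∝ a³, so T₂ = T₁ (a₂/a₁)^(3/2).
a₂/a₁ = 9.298, (a₂/a₁)^(3/2) = 28.35.
T₂ = 8758 × 28.35 = 2.483×10⁵ hours.

T₂ ≈ 2.48×10⁵ hours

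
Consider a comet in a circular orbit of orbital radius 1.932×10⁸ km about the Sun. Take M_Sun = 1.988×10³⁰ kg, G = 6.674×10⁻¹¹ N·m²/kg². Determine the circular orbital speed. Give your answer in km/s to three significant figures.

v ≈ 26.2 km/s

μ = GM = 6.674×10⁻¹¹ × 1.988×10³⁰ = 1.327×10²⁰ m³/s².
r = 1.932×10⁸ km = 1.932×10¹¹ m.
For a circular orbit v = √(μ/r) = √(1.327×10²⁰ / 1.932×10¹¹) = √(6.867×10⁸) = 26210 m/s.
That is 26.21 km/s.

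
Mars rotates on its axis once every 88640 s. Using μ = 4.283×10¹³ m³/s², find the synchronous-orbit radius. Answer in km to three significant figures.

r_sync ≈ 20400 km

A synchronous orbit has period T, so by Kepler's third law a = (μT²/4π²)^(1/3).
μT²/4π² = 4.283×10¹³ × (8.864×10⁴)² / 39.48 = 8.524×10²¹ m³.
a = 2.043×10⁷ m = 20428 km.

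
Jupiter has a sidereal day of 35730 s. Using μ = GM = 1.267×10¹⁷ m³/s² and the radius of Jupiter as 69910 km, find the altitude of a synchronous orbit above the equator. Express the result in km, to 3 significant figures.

A synchronous orbit has period T, so by Kepler's third law a = (μT²/4π²)^(1/3).
μT²/4π² = 1.267×10¹⁷ × (3.573×10⁴)² / 39.48 = 4.097×10²⁴ m³.
a = 1.600×10⁸ m = 1.6002×10⁵ km.
Altitude h = a − R = 1.6002×10⁵ − 69910 = 90105 km.

h_sync ≈ 90100 km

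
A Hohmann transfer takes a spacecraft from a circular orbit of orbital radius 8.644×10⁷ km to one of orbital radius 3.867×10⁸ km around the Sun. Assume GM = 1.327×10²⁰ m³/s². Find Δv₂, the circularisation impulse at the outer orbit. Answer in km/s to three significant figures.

r₁ = 8.644×10⁷ km = 8.644×10¹⁰ m.
r₂ = 3.867×10⁸ km = 3.867×10¹¹ m.
Transfer ellipse a_t = (r₁ + r₂)/2 = 2.366×10¹¹ m.
At r₁: circular v_c1 = √(μ/r₁) = 39180 m/s; transfer-perihelion v_p = √[μ(2/r₁ − 1/a_t)] = 50090 m/s.
At r₂: circular v_c2 = √(μ/r₂) = 18520 m/s; transfer-aphelion v_a = √[μ(2/r₂ − 1/a_t)] = 11200 m/s.
Δv₂ = v_c2 − v_a = 7327 m/s.
= 7.327 km/s.

Δv ≈ 7.33 km/s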